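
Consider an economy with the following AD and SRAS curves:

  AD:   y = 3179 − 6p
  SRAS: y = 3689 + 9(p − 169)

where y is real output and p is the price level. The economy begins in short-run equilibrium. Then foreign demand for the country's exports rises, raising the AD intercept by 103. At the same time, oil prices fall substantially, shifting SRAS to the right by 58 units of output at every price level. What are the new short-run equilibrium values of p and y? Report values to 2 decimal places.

p = 70.40, y = 2859.60

After both shocks: AD is y = 3282 − 6p and SRAS is y = 2226 + 9p.
Setting them equal: 1056 = 15p, so p = 70.40.
Substituting into AD, y = 2859.60.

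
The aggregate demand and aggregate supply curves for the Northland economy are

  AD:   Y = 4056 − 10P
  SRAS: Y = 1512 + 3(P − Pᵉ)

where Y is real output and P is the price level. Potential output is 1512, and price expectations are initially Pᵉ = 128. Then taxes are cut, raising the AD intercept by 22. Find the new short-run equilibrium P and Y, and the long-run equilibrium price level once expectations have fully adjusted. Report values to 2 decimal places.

Short run: P = 226.92, Y = 1808.77. Long run: P = 256.60.

AD shifts right: new AD is Y = 4078 − 10P. With Pᵉ = 128, SRAS is Y = 1128 + 3P.
Short run: 4078 − 10P = 1128 + 3P gives 2950 = 13P, so P = 226.92 and Y = 4078 − 10P = 1808.77.
Y = 1808.77 is above potential 1512; expectations adjust and SRAS shifts left until Y = 1512.
Long run: on the new AD curve, 1512 = 4078 − 10P gives P = 256.60.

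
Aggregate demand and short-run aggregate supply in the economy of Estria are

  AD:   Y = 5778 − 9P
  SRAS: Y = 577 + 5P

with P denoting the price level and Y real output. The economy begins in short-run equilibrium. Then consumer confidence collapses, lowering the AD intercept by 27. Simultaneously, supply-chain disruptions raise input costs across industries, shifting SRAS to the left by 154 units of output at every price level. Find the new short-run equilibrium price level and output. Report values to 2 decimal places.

P = 380.57, Y = 2325.86

After both shocks: AD is Y = 5751 − 9P and SRAS is Y = 423 + 5P.
Setting them equal: 5328 = 14P, so P = 380.57.
Substituting into AD, Y = 2325.86.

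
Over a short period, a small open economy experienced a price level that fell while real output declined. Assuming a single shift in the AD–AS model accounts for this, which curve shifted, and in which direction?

P fell and Y fell. An AD shift moves P and Y in the same direction; an SRAS shift moves them in opposite directions.
Here P and Y moved in the same direction, so the AD curve shifted.
Since Y fell, AD shifted left.

AD shifted left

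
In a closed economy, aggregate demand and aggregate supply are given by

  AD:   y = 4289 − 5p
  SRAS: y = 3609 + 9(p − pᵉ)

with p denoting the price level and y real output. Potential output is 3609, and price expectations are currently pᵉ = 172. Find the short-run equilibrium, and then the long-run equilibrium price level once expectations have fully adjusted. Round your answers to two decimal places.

Short run: with pᵉ = 172, SRAS is y = 2061 + 9p. Setting AD = SRAS gives 2228 = 14p, so p = 159.14 and y = 4289 − 5p = 3493.29.
Output 3493.29 is below potential 3609, so over time expected prices fall and SRAS shifts right until y returns to 3609.
Long run: y = 3609 on the AD curve gives 3609 = 4289 − 5p, so p = 136.00.

Short run: p = 159.14, y = 3493.29. Long run: p = 136.00.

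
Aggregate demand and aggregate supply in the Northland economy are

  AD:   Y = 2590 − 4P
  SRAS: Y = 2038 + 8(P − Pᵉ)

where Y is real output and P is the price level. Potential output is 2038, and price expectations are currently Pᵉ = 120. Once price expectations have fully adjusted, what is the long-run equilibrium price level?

Short run: with Pᵉ = 120, SRAS is Y = 1078 + 8P. Setting AD = SRAS gives 1512 = 12P, so P = 126 and Y = 2590 − 4·126 = 2086.
Output 2086 is above potential 2038, so over time expected prices rise and SRAS shifts left until Y returns to 2038.
Long run: Y = 2038 on the AD curve gives 2038 = 2590 − 4P, so P = 138.

Long-run P = 138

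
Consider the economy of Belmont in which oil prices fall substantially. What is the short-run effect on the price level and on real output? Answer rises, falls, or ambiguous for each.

This is a favourable supply shock: SRAS shifts right.
Moving along the downward-sloping AD curve, P falls and Y rises.

Price level: falls; output: rises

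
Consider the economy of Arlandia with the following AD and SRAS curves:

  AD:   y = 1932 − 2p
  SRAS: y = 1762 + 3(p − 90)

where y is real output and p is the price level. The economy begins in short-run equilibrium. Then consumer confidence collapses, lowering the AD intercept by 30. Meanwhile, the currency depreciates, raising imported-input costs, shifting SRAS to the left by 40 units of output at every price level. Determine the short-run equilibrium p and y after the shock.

After both shocks: AD is y = 1902 − 2p and SRAS is y = 1452 + 3p.
Setting them equal: 450 = 5p, so p = 90.
y = 1902 − 2·90 = 1722.

p = 90, y = 1722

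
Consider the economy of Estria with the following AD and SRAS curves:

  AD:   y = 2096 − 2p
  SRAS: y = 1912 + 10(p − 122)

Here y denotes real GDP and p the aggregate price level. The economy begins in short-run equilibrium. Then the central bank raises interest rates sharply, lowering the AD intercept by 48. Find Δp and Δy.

This is a negative demand shock: AD shifts left.
New AD: y = 2048 − 2p.
SRAS can be written y = 692 + 10p.
Set AD = SRAS: 2048 − 2p = 692 + 10p, so 1356 = 12p and p = 113.
y = 2048 − 2·113 = 1822.
Initially p = 117, y = 1862, so Δp = -4 and Δy = -40.

Δp = -4, Δy = -40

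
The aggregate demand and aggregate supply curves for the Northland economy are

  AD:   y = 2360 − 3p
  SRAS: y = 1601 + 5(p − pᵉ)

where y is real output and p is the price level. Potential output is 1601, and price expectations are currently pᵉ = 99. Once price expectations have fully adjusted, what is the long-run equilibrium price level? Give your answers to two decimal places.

Long-run p = 253.00

Short run: with pᵉ = 99, SRAS is y = 1106 + 5p. Setting AD = SRAS gives 1254 = 8p, so p = 156.75 and y = 2360 − 3p = 1889.75.
Output 1889.75 is above potential 1601, so over time expected prices rise and SRAS shifts left until y returns to 1601.
Long run: y = 1601 on the AD curve gives 1601 = 2360 − 3p, so p = 253.00.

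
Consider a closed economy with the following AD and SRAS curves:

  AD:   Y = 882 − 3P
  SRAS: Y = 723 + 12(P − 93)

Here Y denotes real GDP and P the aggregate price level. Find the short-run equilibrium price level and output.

Write SRAS as Y = 723 + 12P − 1116 = 12P − 393.
Set AD = SRAS: 882 − 3P = 12P − 393, so 1275 = 15P and P = 85.
Then Y = 882 − 3·85 = 627.

P = 85, Y = 627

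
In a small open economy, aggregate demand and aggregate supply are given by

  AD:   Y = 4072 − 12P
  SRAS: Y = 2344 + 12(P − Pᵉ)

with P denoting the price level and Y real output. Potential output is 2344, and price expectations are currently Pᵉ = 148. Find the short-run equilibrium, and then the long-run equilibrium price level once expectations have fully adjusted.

Short run: P = 146, Y = 2320. Long run: P = 144.

Short run: with Pᵉ = 148, SRAS is Y = 568 + 12P. Setting AD = SRAS gives 3504 = 24P, so P = 146 and Y = 4072 − 12·146 = 2320.
Output 2320 is below potential 2344, so over time expected prices fall and SRAS shifts right until Y returns to 2344.
Long run: Y = 2344 on the AD curve gives 2344 = 4072 − 12P, so P = 144.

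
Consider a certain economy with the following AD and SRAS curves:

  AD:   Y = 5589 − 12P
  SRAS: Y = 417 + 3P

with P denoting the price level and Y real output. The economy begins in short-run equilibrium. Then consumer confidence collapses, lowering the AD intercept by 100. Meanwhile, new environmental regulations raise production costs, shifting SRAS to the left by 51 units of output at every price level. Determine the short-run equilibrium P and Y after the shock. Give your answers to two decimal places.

After both shocks: AD is Y = 5489 − 12P and SRAS is Y = 366 + 3P.
Setting them equal: 5123 = 15P, so P = 341.53.
Substituting into AD, Y = 1390.60.

P = 341.53, Y = 1390.60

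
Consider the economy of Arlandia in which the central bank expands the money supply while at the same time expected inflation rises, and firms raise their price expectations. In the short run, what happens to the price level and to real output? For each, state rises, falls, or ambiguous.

Price level: rises; output: ambiguous

The first event is a positive demand shock: AD shifts right, which by itself pushes P up and Y up.
The second is an adverse supply shock: SRAS shifts left, which by itself pushes P up and Y down.
Both shocks push P up, so P rises. The two shocks push Y in opposite directions, so the effect on Y is ambiguous.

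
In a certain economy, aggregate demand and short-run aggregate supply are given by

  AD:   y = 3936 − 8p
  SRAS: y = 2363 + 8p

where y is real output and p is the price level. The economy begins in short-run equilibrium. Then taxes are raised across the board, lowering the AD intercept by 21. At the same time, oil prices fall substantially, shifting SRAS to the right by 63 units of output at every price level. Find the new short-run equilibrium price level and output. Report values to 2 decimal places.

p = 93.06, y = 3170.50

After both shocks: AD is y = 3915 − 8p and SRAS is y = 2426 + 8p.
Setting them equal: 1489 = 16p, so p = 93.06.
Substituting into AD, y = 3170.50.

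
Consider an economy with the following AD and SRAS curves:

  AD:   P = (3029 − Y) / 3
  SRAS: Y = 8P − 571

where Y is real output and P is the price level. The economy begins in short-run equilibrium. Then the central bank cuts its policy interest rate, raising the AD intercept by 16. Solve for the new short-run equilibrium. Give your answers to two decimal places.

This is a positive demand shock: AD shifts right.
New AD: Y = 3045 − 3P.
Set AD = SRAS: 3045 − 3P = 8P − 571, so 3616 = 11P and P = 328.73.
Substituting into AD, Y = 2058.82.

P = 328.73, Y = 2058.82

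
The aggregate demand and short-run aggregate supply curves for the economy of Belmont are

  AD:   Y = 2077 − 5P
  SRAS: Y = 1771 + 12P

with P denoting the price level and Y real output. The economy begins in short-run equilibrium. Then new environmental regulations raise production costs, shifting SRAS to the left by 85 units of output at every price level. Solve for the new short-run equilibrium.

This is a negative supply shock: SRAS shifts left.
New SRAS: Y = 1686 + 12P.
Set AD = SRAS: 2077 − 5P = 1686 + 12P, so 391 = 17P and P = 23.
Y = 2077 − 5·23 = 1962.

P = 23, Y = 1962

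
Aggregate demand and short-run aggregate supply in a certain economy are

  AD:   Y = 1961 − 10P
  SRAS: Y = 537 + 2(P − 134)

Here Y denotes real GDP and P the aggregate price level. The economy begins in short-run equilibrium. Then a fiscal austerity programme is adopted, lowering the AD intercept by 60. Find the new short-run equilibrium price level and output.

P = 136, Y = 541

This is a negative demand shock: AD shifts left.
New AD: Y = 1901 − 10P.
SRAS can be written Y = 269 + 2P.
Set AD = SRAS: 1901 − 10P = 269 + 2P, so 1632 = 12P and P = 136.
Y = 1901 − 10·136 = 541.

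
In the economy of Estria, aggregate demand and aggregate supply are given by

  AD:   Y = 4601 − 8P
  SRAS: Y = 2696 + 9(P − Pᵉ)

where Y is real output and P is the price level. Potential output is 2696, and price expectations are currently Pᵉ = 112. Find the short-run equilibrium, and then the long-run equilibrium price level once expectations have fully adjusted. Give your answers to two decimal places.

Short run: P = 171.35, Y = 3230.18. Long run: P = 238.13.

Short run: with Pᵉ = 112, SRAS is Y = 1688 + 9P. Setting AD = SRAS gives 2913 = 17P, so P = 171.35 and Y = 4601 − 8P = 3230.18.
Output 3230.18 is above potential 2696, so over time expected prices rise and SRAS shifts left until Y returns to 2696.
Long run: Y = 2696 on the AD curve gives 2696 = 4601 − 8P, so P = 238.13.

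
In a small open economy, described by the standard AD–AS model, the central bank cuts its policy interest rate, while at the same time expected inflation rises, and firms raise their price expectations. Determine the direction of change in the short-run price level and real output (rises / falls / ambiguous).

The first event is a positive demand shock: AD shifts right, which by itself pushes P up and Y up.
The second is an adverse supply shock: SRAS shifts left, which by itself pushes P up and Y down.
Both shocks push P up, so P rises. The two shocks push Y in opposite directions, so the effect on Y is ambiguous.

Price level: rises; output: ambiguous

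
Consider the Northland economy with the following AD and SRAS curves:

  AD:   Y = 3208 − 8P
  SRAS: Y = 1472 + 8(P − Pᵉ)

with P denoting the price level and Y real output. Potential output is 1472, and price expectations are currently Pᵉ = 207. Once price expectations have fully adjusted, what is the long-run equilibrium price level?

Long-run P = 217

Short run: with Pᵉ = 207, SRAS is Y = 8P − 184. Setting AD = SRAS gives 3392 = 16P, so P = 212 and Y = 3208 − 8·212 = 1512.
Output 1512 is above potential 1472, so over time expected prices rise and SRAS shifts left until Y returns to 1472.
Long run: Y = 1472 on the AD curve gives 1472 = 3208 − 8P, so P = 217.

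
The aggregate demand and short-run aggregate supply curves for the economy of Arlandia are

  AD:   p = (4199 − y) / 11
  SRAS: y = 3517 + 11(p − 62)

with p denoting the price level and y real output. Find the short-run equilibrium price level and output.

Write SRAS as y = 3517 + 11p − 682 = 2835 + 11p.
Rearrange AD to y = 4199 − 11p.
Set AD = SRAS: 4199 − 11p = 2835 + 11p, so 1364 = 22p and p = 62.
Then y = 4199 − 11·62 = 3517.

p = 62, y = 3517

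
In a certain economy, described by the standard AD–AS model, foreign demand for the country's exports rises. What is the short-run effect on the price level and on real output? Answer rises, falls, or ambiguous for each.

This is a positive demand shock: AD shifts right.
Moving along the upward-sloping SRAS curve, P rises and Y rises.

Price level: rises; output: rises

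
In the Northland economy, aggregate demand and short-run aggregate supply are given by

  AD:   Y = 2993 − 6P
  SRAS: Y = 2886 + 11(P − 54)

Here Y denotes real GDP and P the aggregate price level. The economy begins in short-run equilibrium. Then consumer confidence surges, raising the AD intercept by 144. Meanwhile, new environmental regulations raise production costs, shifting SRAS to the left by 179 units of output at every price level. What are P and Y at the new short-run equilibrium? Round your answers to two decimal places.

P = 60.24, Y = 2775.59

After both shocks: AD is Y = 3137 − 6P and SRAS is Y = 2113 + 11P.
Setting them equal: 1024 = 17P, so P = 60.24.
Substituting into AD, Y = 2775.59.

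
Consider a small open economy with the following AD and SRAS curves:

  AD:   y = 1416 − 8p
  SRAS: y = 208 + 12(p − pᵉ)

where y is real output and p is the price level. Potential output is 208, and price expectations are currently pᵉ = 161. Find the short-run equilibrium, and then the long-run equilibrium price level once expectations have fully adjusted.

Short run: p = 157, y = 160. Long run: p = 151.

Short run: with pᵉ = 161, SRAS is y = 12p − 1724. Setting AD = SRAS gives 3140 = 20p, so p = 157 and y = 1416 − 8·157 = 160.
Output 160 is below potential 208, so over time expected prices fall and SRAS shifts right until y returns to 208.
Long run: y = 208 on the AD curve gives 208 = 1416 − 8p, so p = 151.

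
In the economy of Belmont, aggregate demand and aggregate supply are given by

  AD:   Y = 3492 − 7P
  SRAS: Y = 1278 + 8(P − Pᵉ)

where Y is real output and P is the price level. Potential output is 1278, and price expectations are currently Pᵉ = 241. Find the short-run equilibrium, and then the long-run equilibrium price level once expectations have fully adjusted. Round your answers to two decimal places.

Short run: P = 276.13, Y = 1559.07. Long run: P = 316.29.

Short run: with Pᵉ = 241, SRAS is Y = 8P − 650. Setting AD = SRAS gives 4142 = 15P, so P = 276.13 and Y = 3492 − 7P = 1559.07.
Output 1559.07 is above potential 1278, so over time expected prices rise and SRAS shifts left until Y returns to 1278.
Long run: Y = 1278 on the AD curve gives 1278 = 3492 − 7P, so P = 316.29.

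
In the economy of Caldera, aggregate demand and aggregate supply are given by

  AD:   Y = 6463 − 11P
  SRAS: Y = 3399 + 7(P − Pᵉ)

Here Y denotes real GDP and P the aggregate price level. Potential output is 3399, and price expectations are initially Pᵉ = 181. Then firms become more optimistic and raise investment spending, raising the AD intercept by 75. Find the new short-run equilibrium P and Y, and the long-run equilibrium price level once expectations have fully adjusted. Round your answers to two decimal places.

AD shifts right: new AD is Y = 6538 − 11P. With Pᵉ = 181, SRAS is Y = 2132 + 7P.
Short run: 6538 − 11P = 2132 + 7P gives 4406 = 18P, so P = 244.78 and Y = 6538 − 11P = 3845.44.
Y = 3845.44 is above potential 3399; expectations adjust and SRAS shifts left until Y = 3399.
Long run: on the new AD curve, 3399 = 6538 − 11P gives P = 285.36.

Short run: P = 244.78, Y = 3845.44. Long run: P = 285.36.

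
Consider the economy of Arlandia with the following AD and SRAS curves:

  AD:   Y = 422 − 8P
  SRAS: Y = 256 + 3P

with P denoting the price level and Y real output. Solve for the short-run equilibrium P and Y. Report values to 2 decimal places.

P = 15.09, Y = 301.27

Set AD = SRAS: 422 − 8P = 256 + 3P, so 166 = 11P and P = 15.09.
Substituting into AD, Y = 422 − 8P = 301.27.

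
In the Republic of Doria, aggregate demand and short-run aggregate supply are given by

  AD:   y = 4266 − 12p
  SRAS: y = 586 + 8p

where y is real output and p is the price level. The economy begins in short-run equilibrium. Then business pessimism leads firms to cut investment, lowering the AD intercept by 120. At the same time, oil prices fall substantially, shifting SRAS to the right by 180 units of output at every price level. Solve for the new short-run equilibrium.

After both shocks: AD is y = 4146 − 12p and SRAS is y = 766 + 8p.
Setting them equal: 3380 = 20p, so p = 169.
y = 4146 − 12·169 = 2118.

p = 169, y = 2118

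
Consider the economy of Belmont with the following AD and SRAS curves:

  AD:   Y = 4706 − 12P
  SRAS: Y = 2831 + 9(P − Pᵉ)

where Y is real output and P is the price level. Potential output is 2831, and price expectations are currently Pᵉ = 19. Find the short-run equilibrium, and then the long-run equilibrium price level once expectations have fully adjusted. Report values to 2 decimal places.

Short run: P = 97.43, Y = 3536.86. Long run: P = 156.25.

Short run: with Pᵉ = 19, SRAS is Y = 2660 + 9P. Setting AD = SRAS gives 2046 = 21P, so P = 97.43 and Y = 4706 − 12P = 3536.86.
Output 3536.86 is above potential 2831, so over time expected prices rise and SRAS shifts left until Y returns to 2831.
Long run: Y = 2831 on the AD curve gives 2831 = 4706 − 12P, so P = 156.25.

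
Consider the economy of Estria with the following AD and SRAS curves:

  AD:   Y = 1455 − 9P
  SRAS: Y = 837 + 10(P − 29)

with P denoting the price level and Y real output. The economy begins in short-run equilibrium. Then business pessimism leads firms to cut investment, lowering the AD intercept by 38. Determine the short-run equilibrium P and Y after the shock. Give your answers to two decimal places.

This is a negative demand shock: AD shifts left.
New AD: Y = 1417 − 9P.
SRAS can be written Y = 547 + 10P.
Set AD = SRAS: 1417 − 9P = 547 + 10P, so 870 = 19P and P = 45.79.
Substituting into AD, Y = 1004.89.

P = 45.79, Y = 1004.89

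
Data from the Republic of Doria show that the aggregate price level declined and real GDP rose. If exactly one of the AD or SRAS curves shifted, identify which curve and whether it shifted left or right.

P fell and Y rose. An AD shift moves P and Y in the same direction; an SRAS shift moves them in opposite directions.
Here P and Y moved in opposite directions, so the SRAS curve shifted.
Since Y rose, SRAS shifted right.

SRAS shifted right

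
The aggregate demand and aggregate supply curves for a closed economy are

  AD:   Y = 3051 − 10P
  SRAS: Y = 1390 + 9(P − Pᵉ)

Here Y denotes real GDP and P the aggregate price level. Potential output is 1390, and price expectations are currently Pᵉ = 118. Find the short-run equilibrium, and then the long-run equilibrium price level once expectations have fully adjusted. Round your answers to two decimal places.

Short run: with Pᵉ = 118, SRAS is Y = 328 + 9P. Setting AD = SRAS gives 2723 = 19P, so P = 143.32 and Y = 3051 − 10P = 1617.84.
Output 1617.84 is above potential 1390, so over time expected prices rise and SRAS shifts left until Y returns to 1390.
Long run: Y = 1390 on the AD curve gives 1390 = 3051 − 10P, so P = 166.10.

Short run: P = 143.32, Y = 1617.84. Long run: P = 166.10.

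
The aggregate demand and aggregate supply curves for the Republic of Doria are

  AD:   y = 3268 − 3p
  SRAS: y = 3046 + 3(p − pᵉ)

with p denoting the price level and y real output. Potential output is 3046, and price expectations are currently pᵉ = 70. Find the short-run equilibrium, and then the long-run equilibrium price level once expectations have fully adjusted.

Short run: p = 72, y = 3052. Long run: p = 74.

Short run: with pᵉ = 70, SRAS is y = 2836 + 3p. Setting AD = SRAS gives 432 = 6p, so p = 72 and y = 3268 − 3·72 = 3052.
Output 3052 is above potential 3046, so over time expected prices rise and SRAS shifts left until y returns to 3046.
Long run: y = 3046 on the AD curve gives 3046 = 3268 − 3p, so p = 74.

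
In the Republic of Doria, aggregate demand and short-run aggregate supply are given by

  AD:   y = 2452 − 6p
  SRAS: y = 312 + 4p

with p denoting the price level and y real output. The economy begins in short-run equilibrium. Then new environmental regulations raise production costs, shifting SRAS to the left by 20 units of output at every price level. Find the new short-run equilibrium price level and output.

p = 216, y = 1156

This is a negative supply shock: SRAS shifts left.
New SRAS: y = 292 + 4p.
Set AD = SRAS: 2452 − 6p = 292 + 4p, so 2160 = 10p and p = 216.
y = 2452 − 6·216 = 1156.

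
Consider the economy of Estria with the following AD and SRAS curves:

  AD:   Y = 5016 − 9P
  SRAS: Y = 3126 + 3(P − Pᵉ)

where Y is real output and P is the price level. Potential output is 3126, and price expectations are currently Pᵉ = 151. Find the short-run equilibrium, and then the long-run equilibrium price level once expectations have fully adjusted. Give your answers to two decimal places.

Short run: P = 195.25, Y = 3258.75. Long run: P = 210.00.

Short run: with Pᵉ = 151, SRAS is Y = 2673 + 3P. Setting AD = SRAS gives 2343 = 12P, so P = 195.25 and Y = 5016 − 9P = 3258.75.
Output 3258.75 is above potential 3126, so over time expected prices rise and SRAS shifts left until Y returns to 3126.
Long run: Y = 3126 on the AD curve gives 3126 = 5016 − 9P, so P = 210.00.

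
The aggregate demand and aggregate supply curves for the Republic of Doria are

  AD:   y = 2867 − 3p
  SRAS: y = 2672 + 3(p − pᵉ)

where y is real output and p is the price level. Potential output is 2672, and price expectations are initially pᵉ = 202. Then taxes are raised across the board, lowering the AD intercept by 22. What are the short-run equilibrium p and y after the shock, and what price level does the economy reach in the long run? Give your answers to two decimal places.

Short run: p = 129.83, y = 2455.50. Long run: p = 57.67.

AD shifts left: new AD is y = 2845 − 3p. With pᵉ = 202, SRAS is y = 2066 + 3p.
Short run: 2845 − 3p = 2066 + 3p gives 779 = 6p, so p = 129.83 and y = 2845 − 3p = 2455.50.
y = 2455.50 is below potential 2672; expectations adjust and SRAS shifts right until y = 2672.
Long run: on the new AD curve, 2672 = 2845 − 3p gives p = 57.67.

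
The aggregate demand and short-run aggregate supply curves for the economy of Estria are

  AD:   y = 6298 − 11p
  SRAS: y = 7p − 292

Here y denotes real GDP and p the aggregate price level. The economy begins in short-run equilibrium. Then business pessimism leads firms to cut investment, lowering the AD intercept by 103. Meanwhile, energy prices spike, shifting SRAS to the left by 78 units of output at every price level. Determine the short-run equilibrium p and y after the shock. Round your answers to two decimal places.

After both shocks: AD is y = 6195 − 11p and SRAS is y = 7p − 370.
Setting them equal: 6565 = 18p, so p = 364.72.
Substituting into AD, y = 2183.06.

p = 364.72, y = 2183.06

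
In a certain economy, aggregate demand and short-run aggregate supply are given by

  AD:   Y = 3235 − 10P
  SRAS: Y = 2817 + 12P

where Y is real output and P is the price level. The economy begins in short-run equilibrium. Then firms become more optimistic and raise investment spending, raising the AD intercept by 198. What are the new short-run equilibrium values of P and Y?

P = 28, Y = 3153

This is a positive demand shock: AD shifts right.
New AD: Y = 3433 − 10P.
Set AD = SRAS: 3433 − 10P = 2817 + 12P, so 616 = 22P and P = 28.
Y = 3433 − 10·28 = 3153.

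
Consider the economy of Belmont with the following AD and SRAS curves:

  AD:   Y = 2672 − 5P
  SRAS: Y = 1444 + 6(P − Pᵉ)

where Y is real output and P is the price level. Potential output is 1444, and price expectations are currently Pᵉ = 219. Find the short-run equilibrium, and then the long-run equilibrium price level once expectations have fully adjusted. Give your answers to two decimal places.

Short run: P = 231.09, Y = 1516.55. Long run: P = 245.60.

Short run: with Pᵉ = 219, SRAS is Y = 130 + 6P. Setting AD = SRAS gives 2542 = 11P, so P = 231.09 and Y = 2672 − 5P = 1516.55.
Output 1516.55 is above potential 1444, so over time expected prices rise and SRAS shifts left until Y returns to 1444.
Long run: Y = 1444 on the AD curve gives 1444 = 2672 − 5P, so P = 245.60.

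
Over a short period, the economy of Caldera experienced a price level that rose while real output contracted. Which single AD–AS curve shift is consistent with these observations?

SRAS shifted left

P rose and Y fell. An AD shift moves P and Y in the same direction; an SRAS shift moves them in opposite directions.
Here P and Y moved in opposite directions, so the SRAS curve shifted.
Since Y fell, SRAS shifted left.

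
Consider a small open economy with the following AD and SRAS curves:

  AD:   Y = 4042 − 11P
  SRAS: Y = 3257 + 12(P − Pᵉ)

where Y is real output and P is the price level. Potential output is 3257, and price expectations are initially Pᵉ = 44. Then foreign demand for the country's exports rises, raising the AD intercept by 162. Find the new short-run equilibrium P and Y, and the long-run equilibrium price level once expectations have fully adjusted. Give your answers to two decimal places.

Short run: P = 64.13, Y = 3498.57. Long run: P = 86.09.

AD shifts right: new AD is Y = 4204 − 11P. With Pᵉ = 44, SRAS is Y = 2729 + 12P.
Short run: 4204 − 11P = 2729 + 12P gives 1475 = 23P, so P = 64.13 and Y = 4204 − 11P = 3498.57.
Y = 3498.57 is above potential 3257; expectations adjust and SRAS shifts left until Y = 3257.
Long run: on the new AD curve, 3257 = 4204 − 11P gives P = 86.09.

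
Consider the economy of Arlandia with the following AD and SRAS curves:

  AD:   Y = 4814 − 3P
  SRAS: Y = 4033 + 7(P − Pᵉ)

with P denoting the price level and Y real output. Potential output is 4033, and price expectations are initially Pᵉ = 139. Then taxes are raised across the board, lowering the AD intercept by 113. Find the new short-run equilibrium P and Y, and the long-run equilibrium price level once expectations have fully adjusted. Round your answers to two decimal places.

Short run: P = 164.10, Y = 4208.70. Long run: P = 222.67.

AD shifts left: new AD is Y = 4701 − 3P. With Pᵉ = 139, SRAS is Y = 3060 + 7P.
Short run: 4701 − 3P = 3060 + 7P gives 1641 = 10P, so P = 164.10 and Y = 4701 − 3P = 4208.70.
Y = 4208.70 is above potential 4033; expectations adjust and SRAS shifts left until Y = 4033.
Long run: on the new AD curve, 4033 = 4701 − 3P gives P = 222.67.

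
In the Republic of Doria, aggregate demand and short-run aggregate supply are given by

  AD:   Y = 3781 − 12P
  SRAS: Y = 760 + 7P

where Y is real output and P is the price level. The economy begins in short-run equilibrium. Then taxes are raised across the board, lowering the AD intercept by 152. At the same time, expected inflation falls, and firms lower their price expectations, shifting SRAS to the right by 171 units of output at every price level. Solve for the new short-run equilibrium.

P = 142, Y = 1925

After both shocks: AD is Y = 3629 − 12P and SRAS is Y = 931 + 7P.
Setting them equal: 2698 = 19P, so P = 142.
Y = 3629 − 12·142 = 1925.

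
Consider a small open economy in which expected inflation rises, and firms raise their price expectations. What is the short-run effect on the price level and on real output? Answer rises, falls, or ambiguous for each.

This is an adverse supply shock: SRAS shifts left.
Moving along the downward-sloping AD curve, P rises and Y falls.

Price level: rises; output: falls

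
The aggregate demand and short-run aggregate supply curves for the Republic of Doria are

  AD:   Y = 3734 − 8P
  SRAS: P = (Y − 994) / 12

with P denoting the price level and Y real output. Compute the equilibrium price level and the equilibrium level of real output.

Rearrange SRAS to Y = 994 + 12P.
Set AD = SRAS: 3734 − 8P = 994 + 12P, so 2740 = 20P and P = 137.
Then Y = 3734 − 8·137 = 2638.

P = 137, Y = 2638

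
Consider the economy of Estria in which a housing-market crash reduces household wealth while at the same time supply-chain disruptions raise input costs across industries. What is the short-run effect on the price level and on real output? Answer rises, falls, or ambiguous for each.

Price level: ambiguous; output: falls

The first event is a negative demand shock: AD shifts left, which by itself pushes P down and Y down.
The second is an adverse supply shock: SRAS shifts left, which by itself pushes P up and Y down.
The two shocks push P in opposite directions, so the effect on P is ambiguous. Both shocks push Y down, so Y falls.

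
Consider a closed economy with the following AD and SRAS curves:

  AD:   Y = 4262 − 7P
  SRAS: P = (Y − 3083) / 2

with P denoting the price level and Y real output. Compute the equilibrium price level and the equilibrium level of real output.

Rearrange SRAS to Y = 3083 + 2P.
Set AD = SRAS: 4262 − 7P = 3083 + 2P, so 1179 = 9P and P = 131.
Then Y = 4262 − 7·131 = 3345.

P = 131, Y = 3345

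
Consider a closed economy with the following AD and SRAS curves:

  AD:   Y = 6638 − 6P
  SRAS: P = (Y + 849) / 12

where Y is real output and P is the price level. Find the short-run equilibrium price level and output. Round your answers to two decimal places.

Rearrange SRAS to Y = 12P − 849.
Set AD = SRAS: 6638 − 6P = 12P − 849, so 7487 = 18P and P = 415.94.
Substituting into AD, Y = 6638 − 6P = 4142.33.

P = 415.94, Y = 4142.33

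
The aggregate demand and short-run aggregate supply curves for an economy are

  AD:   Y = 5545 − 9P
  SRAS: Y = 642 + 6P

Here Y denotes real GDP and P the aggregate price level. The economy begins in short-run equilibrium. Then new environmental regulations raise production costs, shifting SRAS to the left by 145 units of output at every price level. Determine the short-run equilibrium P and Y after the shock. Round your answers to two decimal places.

P = 336.53, Y = 2516.20

This is a negative supply shock: SRAS shifts left.
New SRAS: Y = 497 + 6P.
Set AD = SRAS: 5545 − 9P = 497 + 6P, so 5048 = 15P and P = 336.53.
Substituting into AD, Y = 2516.20.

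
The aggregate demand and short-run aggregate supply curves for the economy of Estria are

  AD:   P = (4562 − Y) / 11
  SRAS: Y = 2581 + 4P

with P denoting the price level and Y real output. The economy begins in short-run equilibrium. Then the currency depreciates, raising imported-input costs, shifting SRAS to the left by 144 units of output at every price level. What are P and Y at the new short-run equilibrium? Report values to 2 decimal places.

This is a negative supply shock: SRAS shifts left.
New SRAS: Y = 2437 + 4P.
Set AD = SRAS: 4562 − 11P = 2437 + 4P, so 2125 = 15P and P = 141.67.
Substituting into AD, Y = 3003.67.

P = 141.67, Y = 3003.67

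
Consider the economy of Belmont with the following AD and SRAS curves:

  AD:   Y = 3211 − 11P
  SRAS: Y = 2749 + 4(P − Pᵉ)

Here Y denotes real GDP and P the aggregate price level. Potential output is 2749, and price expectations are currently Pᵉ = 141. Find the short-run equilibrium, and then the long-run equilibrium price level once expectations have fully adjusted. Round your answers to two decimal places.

Short run: with Pᵉ = 141, SRAS is Y = 2185 + 4P. Setting AD = SRAS gives 1026 = 15P, so P = 68.40 and Y = 3211 − 11P = 2458.60.
Output 2458.60 is below potential 2749, so over time expected prices fall and SRAS shifts right until Y returns to 2749.
Long run: Y = 2749 on the AD curve gives 2749 = 3211 − 11P, so P = 42.00.

Short run: P = 68.40, Y = 2458.60. Long run: P = 42.00.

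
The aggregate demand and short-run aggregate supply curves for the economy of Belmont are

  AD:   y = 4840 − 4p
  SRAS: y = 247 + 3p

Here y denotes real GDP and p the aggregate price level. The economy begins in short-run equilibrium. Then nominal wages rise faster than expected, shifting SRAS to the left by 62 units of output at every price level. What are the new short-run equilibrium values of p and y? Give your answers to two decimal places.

p = 665.00, y = 2180.00

This is a negative supply shock: SRAS shifts left.
New SRAS: y = 185 + 3p.
Set AD = SRAS: 4840 − 4p = 185 + 3p, so 4655 = 7p and p = 665.00.
Substituting into AD, y = 2180.00.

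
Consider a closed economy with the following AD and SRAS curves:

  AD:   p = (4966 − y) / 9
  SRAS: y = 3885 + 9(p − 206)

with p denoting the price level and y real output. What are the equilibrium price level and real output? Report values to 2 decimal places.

p = 163.06, y = 3498.50

Write SRAS as y = 3885 + 9p − 1854 = 2031 + 9p.
Rearrange AD to y = 4966 − 9p.
Set AD = SRAS: 4966 − 9p = 2031 + 9p, so 2935 = 18p and p = 163.06.
Substituting into AD, y = 4966 − 9p = 3498.50.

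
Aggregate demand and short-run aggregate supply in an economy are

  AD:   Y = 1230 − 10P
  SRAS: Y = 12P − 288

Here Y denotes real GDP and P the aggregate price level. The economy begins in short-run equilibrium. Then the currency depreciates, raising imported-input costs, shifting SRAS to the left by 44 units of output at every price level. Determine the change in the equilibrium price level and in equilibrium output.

ΔP = +2, ΔY = -20

This is a negative supply shock: SRAS shifts left.
New SRAS: Y = 12P − 332.
Set AD = SRAS: 1230 − 10P = 12P − 332, so 1562 = 22P and P = 71.
Y = 1230 − 10·71 = 520.
Initially P = 69, Y = 540, so ΔP = +2 and ΔY = -20.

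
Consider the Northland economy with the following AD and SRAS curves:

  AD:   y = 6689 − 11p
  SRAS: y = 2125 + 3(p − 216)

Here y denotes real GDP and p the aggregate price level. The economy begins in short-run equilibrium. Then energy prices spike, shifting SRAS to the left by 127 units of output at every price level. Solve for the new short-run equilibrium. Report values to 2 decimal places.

p = 381.36, y = 2494.07

This is a negative supply shock: SRAS shifts left.
New SRAS: y = 1350 + 3p.
Set AD = SRAS: 6689 − 11p = 1350 + 3p, so 5339 = 14p and p = 381.36.
Substituting into AD, y = 2494.07.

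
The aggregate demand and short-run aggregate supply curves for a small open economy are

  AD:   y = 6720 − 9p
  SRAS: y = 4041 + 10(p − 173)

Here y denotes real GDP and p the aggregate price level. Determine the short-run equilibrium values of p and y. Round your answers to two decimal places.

p = 232.05, y = 4631.53

Write SRAS as y = 4041 + 10p − 1730 = 2311 + 10p.
Set AD = SRAS: 6720 − 9p = 2311 + 10p, so 4409 = 19p and p = 232.05.
Substituting into AD, y = 6720 − 9p = 4631.53.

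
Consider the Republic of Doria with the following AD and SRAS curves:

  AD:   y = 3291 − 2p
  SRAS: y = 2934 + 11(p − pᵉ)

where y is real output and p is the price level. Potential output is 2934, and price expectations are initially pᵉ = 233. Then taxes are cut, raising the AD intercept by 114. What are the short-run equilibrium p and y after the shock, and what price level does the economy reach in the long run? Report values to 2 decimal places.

Short run: p = 233.38, y = 2938.23. Long run: p = 235.50.

AD shifts right: new AD is y = 3405 − 2p. With pᵉ = 233, SRAS is y = 371 + 11p.
Short run: 3405 − 2p = 371 + 11p gives 3034 = 13p, so p = 233.38 and y = 3405 − 2p = 2938.23.
y = 2938.23 is above potential 2934; expectations adjust and SRAS shifts left until y = 2934.
Long run: on the new AD curve, 2934 = 3405 − 2p gives p = 235.50.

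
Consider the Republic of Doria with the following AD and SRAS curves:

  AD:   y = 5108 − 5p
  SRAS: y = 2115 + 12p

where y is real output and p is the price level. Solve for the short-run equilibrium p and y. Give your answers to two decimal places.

Set AD = SRAS: 5108 − 5p = 2115 + 12p, so 2993 = 17p and p = 176.06.
Substituting into AD, y = 5108 − 5p = 4227.71.

p = 176.06, y = 4227.71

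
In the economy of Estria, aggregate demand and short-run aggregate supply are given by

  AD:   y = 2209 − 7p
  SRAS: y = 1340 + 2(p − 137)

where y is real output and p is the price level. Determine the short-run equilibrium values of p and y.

Write SRAS as y = 1340 + 2p − 274 = 1066 + 2p.
Set AD = SRAS: 2209 − 7p = 1066 + 2p, so 1143 = 9p and p = 127.
Then y = 2209 − 7·127 = 1320.

p = 127, y = 1320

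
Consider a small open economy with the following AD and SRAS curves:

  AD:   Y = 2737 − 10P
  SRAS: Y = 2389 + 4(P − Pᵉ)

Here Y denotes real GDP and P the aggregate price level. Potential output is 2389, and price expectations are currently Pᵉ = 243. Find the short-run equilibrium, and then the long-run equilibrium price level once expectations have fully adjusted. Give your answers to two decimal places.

Short run: P = 94.29, Y = 1794.14. Long run: P = 34.80.

Short run: with Pᵉ = 243, SRAS is Y = 1417 + 4P. Setting AD = SRAS gives 1320 = 14P, so P = 94.29 and Y = 2737 − 10P = 1794.14.
Output 1794.14 is below potential 2389, so over time expected prices fall and SRAS shifts right until Y returns to 2389.
Long run: Y = 2389 on the AD curve gives 2389 = 2737 − 10P, so P = 34.80.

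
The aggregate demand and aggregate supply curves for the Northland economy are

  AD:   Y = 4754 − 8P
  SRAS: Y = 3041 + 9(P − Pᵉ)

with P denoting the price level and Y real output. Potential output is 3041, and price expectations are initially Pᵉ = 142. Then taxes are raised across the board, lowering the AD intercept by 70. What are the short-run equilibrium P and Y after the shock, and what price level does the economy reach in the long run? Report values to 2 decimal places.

AD shifts left: new AD is Y = 4684 − 8P. With Pᵉ = 142, SRAS is Y = 1763 + 9P.
Short run: 4684 − 8P = 1763 + 9P gives 2921 = 17P, so P = 171.82 and Y = 4684 − 8P = 3309.41.
Y = 3309.41 is above potential 3041; expectations adjust and SRAS shifts left until Y = 3041.
Long run: on the new AD curve, 3041 = 4684 − 8P gives P = 205.38.

Short run: P = 171.82, Y = 3309.41. Long run: P = 205.38.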